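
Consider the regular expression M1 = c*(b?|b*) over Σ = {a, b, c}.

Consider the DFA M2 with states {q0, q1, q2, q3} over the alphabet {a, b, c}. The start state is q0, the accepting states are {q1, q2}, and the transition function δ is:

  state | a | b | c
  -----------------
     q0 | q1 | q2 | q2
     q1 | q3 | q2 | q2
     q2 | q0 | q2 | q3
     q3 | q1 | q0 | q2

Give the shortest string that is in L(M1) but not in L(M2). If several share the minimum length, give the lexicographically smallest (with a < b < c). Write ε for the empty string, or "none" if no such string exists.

ε

The empty string ε is accepted by M1 but not by M2.
Since ε is the unique shortest string, it is the required witness.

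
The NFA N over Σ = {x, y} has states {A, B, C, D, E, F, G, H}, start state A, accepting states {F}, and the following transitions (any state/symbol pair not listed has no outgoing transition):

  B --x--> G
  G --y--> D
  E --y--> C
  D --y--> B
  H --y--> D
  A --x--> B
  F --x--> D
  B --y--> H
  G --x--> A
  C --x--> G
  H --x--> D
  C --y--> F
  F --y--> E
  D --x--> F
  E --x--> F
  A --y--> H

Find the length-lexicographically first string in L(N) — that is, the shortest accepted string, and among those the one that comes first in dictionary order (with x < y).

A breadth-first search from A reaches an accepting state first via the path A → H → D → F on input yxx.
No string of length < 3 is accepted (BFS exhausts all shorter strings without reaching an accepting state), and yxx is the lexicographically least accepting string of length 3.

yxx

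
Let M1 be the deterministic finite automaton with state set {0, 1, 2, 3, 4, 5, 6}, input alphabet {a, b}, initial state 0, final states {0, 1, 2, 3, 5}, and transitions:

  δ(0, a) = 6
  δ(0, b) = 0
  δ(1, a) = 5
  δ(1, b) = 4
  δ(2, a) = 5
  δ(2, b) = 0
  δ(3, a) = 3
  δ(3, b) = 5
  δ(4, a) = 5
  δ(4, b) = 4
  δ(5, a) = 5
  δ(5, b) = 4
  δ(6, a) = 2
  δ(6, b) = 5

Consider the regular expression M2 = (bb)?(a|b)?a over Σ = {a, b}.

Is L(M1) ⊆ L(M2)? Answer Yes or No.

The empty string ε is in L(M1) but not in L(M2).
So L(M1) ⊄ L(M2).

No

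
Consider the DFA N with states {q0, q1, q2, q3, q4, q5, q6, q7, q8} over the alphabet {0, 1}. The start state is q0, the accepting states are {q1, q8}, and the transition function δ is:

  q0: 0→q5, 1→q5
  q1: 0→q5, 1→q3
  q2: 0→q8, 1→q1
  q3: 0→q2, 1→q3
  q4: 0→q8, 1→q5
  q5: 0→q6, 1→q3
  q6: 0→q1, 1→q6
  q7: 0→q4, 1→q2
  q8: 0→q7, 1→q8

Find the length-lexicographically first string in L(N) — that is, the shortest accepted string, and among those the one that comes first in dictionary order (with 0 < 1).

000

A breadth-first search from q0 reaches an accepting state first via the path q0 → q5 → q6 → q1 on input 000.
No string of length < 3 is accepted (BFS exhausts all shorter strings without reaching an accepting state), and 000 is the lexicographically least accepting string of length 3.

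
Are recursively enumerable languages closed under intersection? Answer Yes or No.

Run the recogniser for L₁; if it accepts, run the recogniser for L₂ and accept if that accepts too. If either runs forever the input is never accepted, which is all a recogniser needs.
So the recursively enumerable languages are closed under intersection.

Yes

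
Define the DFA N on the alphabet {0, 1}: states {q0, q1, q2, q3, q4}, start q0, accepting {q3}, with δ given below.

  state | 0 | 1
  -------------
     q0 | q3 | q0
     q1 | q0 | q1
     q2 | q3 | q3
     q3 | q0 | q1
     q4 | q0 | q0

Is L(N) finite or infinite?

State q0 is reachable from the start and can reach an accepting state, and it lies on the cycle q0 → q0.
Traversing that cycle any number of times yields accepted strings of unbounded length, so the language is infinite.

infinite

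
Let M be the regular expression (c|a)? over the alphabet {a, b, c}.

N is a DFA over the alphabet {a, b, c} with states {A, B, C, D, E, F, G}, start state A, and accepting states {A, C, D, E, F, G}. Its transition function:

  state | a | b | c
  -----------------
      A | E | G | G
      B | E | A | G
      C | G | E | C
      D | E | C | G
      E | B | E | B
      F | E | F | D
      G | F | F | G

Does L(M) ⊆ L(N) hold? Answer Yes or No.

Yes

Converting the expression M to a DFA (subset construction, then merging equivalent states) gives the minimal DFA with states {m0, m1, m2}, start state m0, accepting states {m0, m1} and transitions m0: a→m1, b→m2, c→m1; m1: a→m2, b→m2, c→m2; m2: a→m2, b→m2, c→m2.
Exploring the product automaton M × N from the start pair (m0, A), following both machines on each input symbol, reaches 10 state pairs: (m0, A), (m1, E), (m2, G), (m1, G), (m2, B), (m2, E), (m2, F), (m2, A), (m2, D), (m2, C).
M accepts in {m0, m1} and N accepts in {A, C, D, E, F, G}. The reachable pairs whose M-component is accepting are (m0, A), (m1, E), (m1, G); in each of them the N-component is accepting too, so the product for L(M) \ L(N) (M-component accepting, N-component rejecting) has no reachable accepting pair and the difference is empty.
Hence every string in L(M) is also in L(N).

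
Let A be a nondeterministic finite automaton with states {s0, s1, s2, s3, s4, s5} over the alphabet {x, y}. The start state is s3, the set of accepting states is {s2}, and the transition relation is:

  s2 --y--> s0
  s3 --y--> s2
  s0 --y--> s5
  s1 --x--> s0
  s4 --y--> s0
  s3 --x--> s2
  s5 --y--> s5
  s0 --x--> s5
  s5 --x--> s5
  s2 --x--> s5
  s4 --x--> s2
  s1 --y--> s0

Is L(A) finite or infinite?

The useful states (reachable from s3 and able to reach an accepting state) are {s2, s3}.
Restricted to these states the transition graph has no cycle, so every accepting path has bounded length and L is finite.

finite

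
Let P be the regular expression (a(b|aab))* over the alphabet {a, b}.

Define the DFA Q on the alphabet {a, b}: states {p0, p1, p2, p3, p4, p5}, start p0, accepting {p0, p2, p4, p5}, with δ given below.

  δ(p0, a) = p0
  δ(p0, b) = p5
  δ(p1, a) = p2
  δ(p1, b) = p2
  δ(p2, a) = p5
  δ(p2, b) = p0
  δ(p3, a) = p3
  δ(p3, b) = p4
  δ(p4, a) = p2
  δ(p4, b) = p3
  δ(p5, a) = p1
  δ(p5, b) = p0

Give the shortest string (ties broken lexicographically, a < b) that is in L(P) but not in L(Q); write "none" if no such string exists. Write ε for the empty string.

none

Converting the expression P to a DFA (subset construction, then merging equivalent states) gives the minimal DFA with states {r0, r1, r2, r3, r4}, start state r0, accepting states {r0} and transitions r0: a→r1, b→r2; r1: a→r3, b→r0; r2: a→r2, b→r2; r3: a→r4, b→r2; r4: a→r2, b→r0.
Exploring the product automaton P × Q from the start pair (r0, p0), following both machines on each input symbol, reaches 16 state pairs: (r0, p0), (r1, p0), (r2, p5), (r3, p0), (r0, p5), (r2, p1), (r2, p0), (r4, p0), (r1, p1), (r2, p2), (r3, p2), (r0, p2), (r4, p5), (r1, p5), (r3, p1), (r4, p2).
P accepts in {r0} and Q accepts in {p0, p2, p4, p5}. The reachable pairs whose P-component is accepting are (r0, p0), (r0, p5), (r0, p2); in each of them the Q-component is accepting too, so the product for L(P) \ L(Q) (P-component accepting, Q-component rejecting) has no reachable accepting pair and the difference is empty.
So every string accepted by P is also accepted by Q: L(P) \ L(Q) = ∅ and there is no such string.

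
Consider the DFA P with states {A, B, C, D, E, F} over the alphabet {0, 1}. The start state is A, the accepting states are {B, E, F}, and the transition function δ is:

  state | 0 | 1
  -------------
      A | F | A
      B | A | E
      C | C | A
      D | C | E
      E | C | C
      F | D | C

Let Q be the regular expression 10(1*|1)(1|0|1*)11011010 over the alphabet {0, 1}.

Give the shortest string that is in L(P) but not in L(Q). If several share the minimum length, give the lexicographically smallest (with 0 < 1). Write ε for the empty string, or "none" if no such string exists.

The string 0 is accepted by P but not by Q.
No shorter string lies in the difference, and 0 is the lexicographically first length-1 string in L(P) \ L(Q).

0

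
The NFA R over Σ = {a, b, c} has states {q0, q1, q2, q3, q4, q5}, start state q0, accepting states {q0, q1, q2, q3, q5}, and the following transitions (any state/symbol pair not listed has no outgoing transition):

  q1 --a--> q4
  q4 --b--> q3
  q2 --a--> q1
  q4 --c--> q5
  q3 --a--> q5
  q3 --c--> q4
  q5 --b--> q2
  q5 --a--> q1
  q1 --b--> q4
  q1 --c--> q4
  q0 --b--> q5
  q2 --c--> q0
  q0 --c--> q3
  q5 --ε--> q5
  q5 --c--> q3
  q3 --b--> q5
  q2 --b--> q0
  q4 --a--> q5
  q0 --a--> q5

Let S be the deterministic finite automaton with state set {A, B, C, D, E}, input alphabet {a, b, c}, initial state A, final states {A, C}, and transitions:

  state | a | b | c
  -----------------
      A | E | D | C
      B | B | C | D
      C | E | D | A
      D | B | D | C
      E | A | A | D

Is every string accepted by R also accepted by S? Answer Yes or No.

The string a is in L(R) but not in L(S).
So L(R) ⊄ L(S).

No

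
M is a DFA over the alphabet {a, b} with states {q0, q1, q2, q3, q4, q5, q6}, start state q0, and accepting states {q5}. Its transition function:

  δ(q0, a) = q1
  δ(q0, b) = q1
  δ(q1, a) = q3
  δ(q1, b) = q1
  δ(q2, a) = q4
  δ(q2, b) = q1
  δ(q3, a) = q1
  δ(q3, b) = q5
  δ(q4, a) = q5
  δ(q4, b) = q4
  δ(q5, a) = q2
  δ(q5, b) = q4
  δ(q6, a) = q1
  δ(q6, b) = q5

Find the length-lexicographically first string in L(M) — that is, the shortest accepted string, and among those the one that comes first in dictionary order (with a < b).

aab

A breadth-first search from q0 reaches an accepting state first via the path q0 → q1 → q3 → q5 on input aab.
No string of length < 3 is accepted (BFS exhausts all shorter strings without reaching an accepting state), and aab is the lexicographically least accepting string of length 3.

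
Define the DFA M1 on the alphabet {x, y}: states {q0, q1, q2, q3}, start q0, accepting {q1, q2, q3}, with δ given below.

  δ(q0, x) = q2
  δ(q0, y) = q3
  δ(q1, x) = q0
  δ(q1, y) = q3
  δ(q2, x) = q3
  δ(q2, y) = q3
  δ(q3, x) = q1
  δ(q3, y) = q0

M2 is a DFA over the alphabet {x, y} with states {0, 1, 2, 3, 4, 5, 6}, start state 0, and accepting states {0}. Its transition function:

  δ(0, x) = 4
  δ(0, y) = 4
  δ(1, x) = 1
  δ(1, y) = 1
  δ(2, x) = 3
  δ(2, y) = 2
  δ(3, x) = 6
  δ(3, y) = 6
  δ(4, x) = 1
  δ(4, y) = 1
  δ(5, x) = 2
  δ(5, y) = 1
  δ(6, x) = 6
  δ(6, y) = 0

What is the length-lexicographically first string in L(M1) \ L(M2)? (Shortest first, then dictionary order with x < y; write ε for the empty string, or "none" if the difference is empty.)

The string x is accepted by M1 but not by M2.
No shorter string lies in the difference, and x is the lexicographically first length-1 string in L(M1) \ L(M2).

x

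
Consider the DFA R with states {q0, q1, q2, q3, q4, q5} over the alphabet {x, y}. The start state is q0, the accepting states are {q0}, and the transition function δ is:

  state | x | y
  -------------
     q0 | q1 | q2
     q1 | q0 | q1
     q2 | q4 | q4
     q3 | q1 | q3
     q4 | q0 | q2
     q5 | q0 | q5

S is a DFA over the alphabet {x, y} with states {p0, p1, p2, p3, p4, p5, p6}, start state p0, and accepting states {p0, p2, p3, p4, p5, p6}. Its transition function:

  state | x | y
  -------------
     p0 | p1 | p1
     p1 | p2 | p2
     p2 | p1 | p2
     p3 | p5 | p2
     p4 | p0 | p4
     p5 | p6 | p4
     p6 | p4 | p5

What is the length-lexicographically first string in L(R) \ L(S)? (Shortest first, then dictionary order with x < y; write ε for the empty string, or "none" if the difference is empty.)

xyx

The string xyx is accepted by R but not by S.
No shorter string lies in the difference, and xyx is the lexicographically first length-3 string in L(R) \ L(S).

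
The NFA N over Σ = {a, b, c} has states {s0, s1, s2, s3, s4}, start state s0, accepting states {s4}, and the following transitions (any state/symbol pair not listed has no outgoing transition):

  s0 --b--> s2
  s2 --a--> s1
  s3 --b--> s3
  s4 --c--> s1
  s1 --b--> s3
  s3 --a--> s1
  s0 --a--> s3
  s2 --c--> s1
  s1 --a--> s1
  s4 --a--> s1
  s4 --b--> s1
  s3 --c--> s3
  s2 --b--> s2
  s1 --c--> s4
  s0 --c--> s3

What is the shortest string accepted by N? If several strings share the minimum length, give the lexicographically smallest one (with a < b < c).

aac

A breadth-first search from s0 reaches an accepting state first via the path s0 → s3 → s1 → s4 on input aac.
No string of length < 3 is accepted (BFS exhausts all shorter strings without reaching an accepting state), and aac is the lexicographically least accepting string of length 3.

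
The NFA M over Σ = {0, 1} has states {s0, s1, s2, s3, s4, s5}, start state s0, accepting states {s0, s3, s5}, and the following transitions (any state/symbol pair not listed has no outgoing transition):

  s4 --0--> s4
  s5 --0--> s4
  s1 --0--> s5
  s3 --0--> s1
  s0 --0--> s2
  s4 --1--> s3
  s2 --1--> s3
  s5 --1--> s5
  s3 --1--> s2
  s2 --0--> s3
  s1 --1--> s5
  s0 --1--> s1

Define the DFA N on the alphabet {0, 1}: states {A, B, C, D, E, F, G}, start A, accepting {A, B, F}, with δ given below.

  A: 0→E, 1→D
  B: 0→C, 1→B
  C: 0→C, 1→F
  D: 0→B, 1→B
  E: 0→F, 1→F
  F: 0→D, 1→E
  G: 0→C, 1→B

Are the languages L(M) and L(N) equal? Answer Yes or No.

Exploring the product automaton M × N from the start pair (s0, A), following both machines on each input symbol, reaches 6 state pairs: (s0, A), (s2, E), (s1, D), (s3, F), (s5, B), (s4, C).
M accepts in {s0, s3, s5} and N accepts in {A, B, F}. In every reachable pair the two components are either both accepting — (s0, A), (s3, F), (s5, B) — or both non-accepting, so no string is accepted by exactly one of the machines: L(M) \ L(N) and L(N) \ L(M) are both empty.
Hence every string is accepted by M iff it is accepted by N, and the two languages coincide.

Yes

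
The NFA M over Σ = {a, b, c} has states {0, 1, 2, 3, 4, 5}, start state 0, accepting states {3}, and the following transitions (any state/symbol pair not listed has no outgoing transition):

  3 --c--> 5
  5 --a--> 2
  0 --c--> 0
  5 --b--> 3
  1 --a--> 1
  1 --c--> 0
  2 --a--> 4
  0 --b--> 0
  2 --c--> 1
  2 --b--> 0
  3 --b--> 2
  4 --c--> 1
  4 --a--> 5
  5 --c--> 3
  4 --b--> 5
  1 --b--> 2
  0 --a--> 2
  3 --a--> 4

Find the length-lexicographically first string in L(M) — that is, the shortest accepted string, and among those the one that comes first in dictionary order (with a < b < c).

A breadth-first search from 0 reaches an accepting state first via the path 0 → 2 → 4 → 5 → 3 on input aaab.
No string of length < 4 is accepted (BFS exhausts all shorter strings without reaching an accepting state), and aaab is the lexicographically least accepting string of length 4.

aaab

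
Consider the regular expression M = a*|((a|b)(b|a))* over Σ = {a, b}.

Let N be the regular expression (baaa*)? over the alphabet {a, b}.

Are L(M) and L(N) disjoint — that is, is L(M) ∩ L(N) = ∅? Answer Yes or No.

No

The empty string ε is accepted by both M and N.
Hence L(M) ∩ L(N) ≠ ∅.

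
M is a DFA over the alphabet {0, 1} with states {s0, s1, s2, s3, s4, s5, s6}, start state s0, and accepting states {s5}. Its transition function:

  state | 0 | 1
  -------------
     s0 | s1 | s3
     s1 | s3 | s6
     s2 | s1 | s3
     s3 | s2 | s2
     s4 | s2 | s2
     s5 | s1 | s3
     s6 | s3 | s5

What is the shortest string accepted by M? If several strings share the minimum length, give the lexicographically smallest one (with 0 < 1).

A breadth-first search from s0 reaches an accepting state first via the path s0 → s1 → s6 → s5 on input 011.
No string of length < 3 is accepted (BFS exhausts all shorter strings without reaching an accepting state), and 011 is the lexicographically least accepting string of length 3.

011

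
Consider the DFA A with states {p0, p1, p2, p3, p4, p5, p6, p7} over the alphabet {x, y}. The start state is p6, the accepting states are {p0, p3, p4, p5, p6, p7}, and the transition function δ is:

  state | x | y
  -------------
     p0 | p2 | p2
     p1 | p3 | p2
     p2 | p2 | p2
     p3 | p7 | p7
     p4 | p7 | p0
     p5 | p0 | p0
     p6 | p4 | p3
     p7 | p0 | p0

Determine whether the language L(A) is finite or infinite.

finite

The useful states (reachable from p6 and able to reach an accepting state) are {p0, p3, p4, p6, p7}.
Restricted to these states the transition graph has no cycle, so every accepting path has bounded length and L is finite.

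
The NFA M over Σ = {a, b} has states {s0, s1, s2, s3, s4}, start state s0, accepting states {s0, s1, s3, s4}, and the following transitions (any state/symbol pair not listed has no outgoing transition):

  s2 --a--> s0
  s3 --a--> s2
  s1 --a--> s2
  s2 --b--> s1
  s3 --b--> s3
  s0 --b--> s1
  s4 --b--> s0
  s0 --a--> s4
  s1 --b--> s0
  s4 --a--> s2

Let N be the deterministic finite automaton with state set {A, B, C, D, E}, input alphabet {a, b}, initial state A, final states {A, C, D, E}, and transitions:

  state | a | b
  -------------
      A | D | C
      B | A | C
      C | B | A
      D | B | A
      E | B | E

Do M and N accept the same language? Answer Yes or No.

Exploring the product automaton M × N from the start pair (s0, A), following both machines on each input symbol, reaches 4 state pairs: (s0, A), (s4, D), (s1, C), (s2, B).
M accepts in {s0, s1, s3, s4} and N accepts in {A, C, D, E}. In every reachable pair the two components are either both accepting — (s0, A), (s4, D), (s1, C) — or both non-accepting, so no string is accepted by exactly one of the machines: L(M) \ L(N) and L(N) \ L(M) are both empty.
Hence every string is accepted by M iff it is accepted by N, and the two languages coincide.

Yes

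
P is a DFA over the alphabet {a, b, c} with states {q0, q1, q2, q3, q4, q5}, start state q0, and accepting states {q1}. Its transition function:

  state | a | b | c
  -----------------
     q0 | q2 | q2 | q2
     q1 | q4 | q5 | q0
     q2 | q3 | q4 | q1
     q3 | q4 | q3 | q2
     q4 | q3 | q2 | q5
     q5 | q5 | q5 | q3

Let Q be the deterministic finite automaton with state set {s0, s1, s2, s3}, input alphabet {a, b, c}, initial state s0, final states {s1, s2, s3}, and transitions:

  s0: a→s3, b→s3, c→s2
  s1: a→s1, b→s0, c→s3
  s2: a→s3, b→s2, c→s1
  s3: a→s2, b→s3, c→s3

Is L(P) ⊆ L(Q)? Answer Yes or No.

Exploring the product automaton P × Q from the start pair (q0, s0), following both machines on each input symbol, reaches 22 state pairs: (q0, s0), (q2, s3), (q2, s2), (q3, s2), (q4, s3), (q1, s3), (q3, s3), (q4, s2), (q1, s1), (q2, s1), (q5, s3), (q0, s3), (q5, s1), (q4, s1), (q5, s0), (q3, s1), (q4, s0), (q5, s2), (q2, s0), (q3, s0), (q1, s2), (q0, s1).
P accepts in {q1} and Q accepts in {s1, s2, s3}. The reachable pairs whose P-component is accepting are (q1, s3), (q1, s1), (q1, s2); in each of them the Q-component is accepting too, so the product for L(P) \ L(Q) (P-component accepting, Q-component rejecting) has no reachable accepting pair and the difference is empty.
Hence every string in L(P) is also in L(Q).

Yes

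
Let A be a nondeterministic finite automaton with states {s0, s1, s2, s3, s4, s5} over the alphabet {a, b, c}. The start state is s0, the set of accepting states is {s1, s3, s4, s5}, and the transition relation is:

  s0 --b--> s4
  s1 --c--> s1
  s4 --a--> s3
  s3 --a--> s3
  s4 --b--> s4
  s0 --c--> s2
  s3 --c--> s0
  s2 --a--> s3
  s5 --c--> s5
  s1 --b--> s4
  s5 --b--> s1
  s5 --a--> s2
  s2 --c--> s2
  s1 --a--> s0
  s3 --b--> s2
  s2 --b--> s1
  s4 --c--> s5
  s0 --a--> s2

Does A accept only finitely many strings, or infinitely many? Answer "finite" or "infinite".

State s0 is reachable from the start and can reach an accepting state, and it lies on the cycle s0 → s2 → s1 → s0.
Traversing that cycle any number of times yields accepted strings of unbounded length, so the language is infinite.

infinite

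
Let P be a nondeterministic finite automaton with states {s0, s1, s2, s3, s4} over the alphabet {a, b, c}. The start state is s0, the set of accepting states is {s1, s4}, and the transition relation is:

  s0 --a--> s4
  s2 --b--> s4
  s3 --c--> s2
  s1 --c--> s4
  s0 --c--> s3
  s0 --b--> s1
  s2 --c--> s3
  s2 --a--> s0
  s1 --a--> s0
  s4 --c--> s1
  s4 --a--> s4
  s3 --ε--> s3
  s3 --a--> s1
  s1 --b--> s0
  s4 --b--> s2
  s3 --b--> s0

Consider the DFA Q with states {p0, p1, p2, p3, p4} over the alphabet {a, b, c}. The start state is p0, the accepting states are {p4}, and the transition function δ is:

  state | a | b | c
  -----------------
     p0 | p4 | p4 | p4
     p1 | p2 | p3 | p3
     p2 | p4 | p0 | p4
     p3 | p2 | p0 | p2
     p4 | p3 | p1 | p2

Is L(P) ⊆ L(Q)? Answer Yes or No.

The string aa is in L(P) but not in L(Q).
So L(P) ⊄ L(Q).

No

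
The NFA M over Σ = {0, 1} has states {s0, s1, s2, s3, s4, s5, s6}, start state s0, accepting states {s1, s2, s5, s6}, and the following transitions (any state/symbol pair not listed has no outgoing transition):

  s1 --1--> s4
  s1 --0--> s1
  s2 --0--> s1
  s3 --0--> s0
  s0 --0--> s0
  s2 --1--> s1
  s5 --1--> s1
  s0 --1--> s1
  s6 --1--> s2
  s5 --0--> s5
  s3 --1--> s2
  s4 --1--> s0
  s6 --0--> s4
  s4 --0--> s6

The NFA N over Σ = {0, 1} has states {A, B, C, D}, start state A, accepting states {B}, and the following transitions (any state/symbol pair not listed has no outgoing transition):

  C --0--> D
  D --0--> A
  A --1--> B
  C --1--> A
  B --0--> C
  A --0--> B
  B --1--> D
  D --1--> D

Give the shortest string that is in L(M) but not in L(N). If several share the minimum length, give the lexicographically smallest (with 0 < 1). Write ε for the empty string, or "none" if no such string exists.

01

The string 01 is accepted by M but not by N.
No shorter string lies in the difference, and 01 is the lexicographically first length-2 string in L(M) \ L(N).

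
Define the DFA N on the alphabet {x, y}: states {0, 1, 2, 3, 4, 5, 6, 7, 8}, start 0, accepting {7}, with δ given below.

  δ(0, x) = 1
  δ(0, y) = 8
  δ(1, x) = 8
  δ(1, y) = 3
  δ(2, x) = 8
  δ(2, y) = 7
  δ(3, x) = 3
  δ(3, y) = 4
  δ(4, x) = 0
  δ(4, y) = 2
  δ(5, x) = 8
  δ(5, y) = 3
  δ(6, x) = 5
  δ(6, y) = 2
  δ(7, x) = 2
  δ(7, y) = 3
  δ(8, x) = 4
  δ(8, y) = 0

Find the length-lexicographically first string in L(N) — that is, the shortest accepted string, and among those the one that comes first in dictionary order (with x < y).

yxyy

A breadth-first search from 0 reaches an accepting state first via the path 0 → 8 → 4 → 2 → 7 on input yxyy.
No string of length < 4 is accepted (BFS exhausts all shorter strings without reaching an accepting state), and yxyy is the lexicographically least accepting string of length 4.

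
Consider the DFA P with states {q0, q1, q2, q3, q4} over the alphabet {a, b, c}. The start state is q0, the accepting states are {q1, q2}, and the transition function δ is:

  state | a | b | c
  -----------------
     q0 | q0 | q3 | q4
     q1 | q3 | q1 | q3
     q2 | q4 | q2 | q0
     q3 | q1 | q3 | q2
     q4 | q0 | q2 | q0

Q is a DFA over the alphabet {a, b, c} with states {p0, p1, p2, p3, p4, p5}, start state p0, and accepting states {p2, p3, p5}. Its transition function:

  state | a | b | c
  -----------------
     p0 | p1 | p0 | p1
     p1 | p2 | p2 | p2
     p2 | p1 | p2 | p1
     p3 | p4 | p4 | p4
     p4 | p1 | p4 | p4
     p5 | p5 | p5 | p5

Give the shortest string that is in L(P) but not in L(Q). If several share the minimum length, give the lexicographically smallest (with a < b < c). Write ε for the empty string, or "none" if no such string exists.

The string ba is accepted by P but not by Q.
No shorter string lies in the difference, and ba is the lexicographically first length-2 string in L(P) \ L(Q).

ba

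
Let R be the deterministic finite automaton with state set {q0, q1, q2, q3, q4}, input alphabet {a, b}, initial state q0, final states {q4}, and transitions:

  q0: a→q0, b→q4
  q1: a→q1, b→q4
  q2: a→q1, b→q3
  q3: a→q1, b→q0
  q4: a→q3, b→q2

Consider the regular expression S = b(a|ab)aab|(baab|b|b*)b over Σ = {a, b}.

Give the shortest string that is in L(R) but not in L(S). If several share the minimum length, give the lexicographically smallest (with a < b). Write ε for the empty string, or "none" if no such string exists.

The string ab is accepted by R but not by S.
No shorter string lies in the difference, and ab is the lexicographically first length-2 string in L(R) \ L(S).

ab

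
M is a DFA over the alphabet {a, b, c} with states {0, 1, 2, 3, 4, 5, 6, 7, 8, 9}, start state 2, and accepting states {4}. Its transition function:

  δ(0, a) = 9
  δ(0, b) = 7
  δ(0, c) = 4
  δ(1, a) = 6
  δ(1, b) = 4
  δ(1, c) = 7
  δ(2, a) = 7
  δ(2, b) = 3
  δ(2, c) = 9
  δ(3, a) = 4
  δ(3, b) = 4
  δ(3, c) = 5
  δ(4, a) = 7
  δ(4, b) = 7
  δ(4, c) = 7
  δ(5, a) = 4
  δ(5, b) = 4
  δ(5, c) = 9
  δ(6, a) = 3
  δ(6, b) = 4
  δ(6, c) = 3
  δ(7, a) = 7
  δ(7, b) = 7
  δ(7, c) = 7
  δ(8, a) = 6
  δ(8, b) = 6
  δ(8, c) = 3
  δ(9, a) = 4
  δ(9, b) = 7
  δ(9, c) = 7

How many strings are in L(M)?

6

The useful subgraph on states {2, 3, 4, 5, 9} is acyclic, so L(M) is finite; the longest accepting path visits 5 useful states, giving maximum string length 4.
Counting accepting paths from 2 by length: 3 of length 2, 2 of length 3, 1 of length 4. Total 6.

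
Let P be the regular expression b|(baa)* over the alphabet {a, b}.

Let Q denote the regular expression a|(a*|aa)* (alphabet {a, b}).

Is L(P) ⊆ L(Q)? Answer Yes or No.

No

The string b is in L(P) but not in L(Q).
So L(P) ⊄ L(Q).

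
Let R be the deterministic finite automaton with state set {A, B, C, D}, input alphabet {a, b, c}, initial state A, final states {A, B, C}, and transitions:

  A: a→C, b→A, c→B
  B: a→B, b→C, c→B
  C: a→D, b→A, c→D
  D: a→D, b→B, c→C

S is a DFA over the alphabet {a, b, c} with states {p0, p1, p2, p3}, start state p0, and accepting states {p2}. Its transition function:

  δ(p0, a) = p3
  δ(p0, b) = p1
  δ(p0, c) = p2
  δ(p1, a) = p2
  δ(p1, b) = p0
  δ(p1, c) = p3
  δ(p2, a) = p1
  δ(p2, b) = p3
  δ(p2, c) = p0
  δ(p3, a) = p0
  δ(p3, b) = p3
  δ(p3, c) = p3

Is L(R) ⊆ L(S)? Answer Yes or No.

The empty string ε is in L(R) but not in L(S).
So L(R) ⊄ L(S).

No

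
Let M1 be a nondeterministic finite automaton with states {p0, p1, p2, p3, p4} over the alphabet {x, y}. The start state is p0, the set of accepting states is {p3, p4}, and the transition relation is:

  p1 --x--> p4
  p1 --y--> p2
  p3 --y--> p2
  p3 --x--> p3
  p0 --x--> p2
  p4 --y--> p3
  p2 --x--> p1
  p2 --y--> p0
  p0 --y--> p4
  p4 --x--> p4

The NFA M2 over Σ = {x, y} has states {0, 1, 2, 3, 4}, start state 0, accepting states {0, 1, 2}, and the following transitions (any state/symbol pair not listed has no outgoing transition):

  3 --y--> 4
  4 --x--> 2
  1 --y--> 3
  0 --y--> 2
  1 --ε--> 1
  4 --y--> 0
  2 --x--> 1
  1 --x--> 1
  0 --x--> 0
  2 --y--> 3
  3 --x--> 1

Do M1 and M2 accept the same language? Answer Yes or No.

No

The string yy is accepted by M1 but rejected by M2.
So L(M1) ≠ L(M2).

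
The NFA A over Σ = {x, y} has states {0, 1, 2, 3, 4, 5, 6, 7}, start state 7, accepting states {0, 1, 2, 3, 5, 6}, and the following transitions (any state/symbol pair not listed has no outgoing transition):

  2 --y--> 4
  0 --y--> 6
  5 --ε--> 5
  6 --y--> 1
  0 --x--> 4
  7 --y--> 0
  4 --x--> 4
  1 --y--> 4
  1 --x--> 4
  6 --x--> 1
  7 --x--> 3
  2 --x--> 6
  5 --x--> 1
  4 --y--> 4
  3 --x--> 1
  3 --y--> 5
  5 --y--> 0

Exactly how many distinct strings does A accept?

12

The useful subgraph on states {0, 1, 3, 5, 6, 7} is acyclic, so L(A) is finite; the longest accepting path visits 6 useful states, giving maximum string length 5.
Counting accepting paths from 7 by length: 2 of length 1, 3 of length 2, 4 of length 3, 1 of length 4, 2 of length 5. Total 12.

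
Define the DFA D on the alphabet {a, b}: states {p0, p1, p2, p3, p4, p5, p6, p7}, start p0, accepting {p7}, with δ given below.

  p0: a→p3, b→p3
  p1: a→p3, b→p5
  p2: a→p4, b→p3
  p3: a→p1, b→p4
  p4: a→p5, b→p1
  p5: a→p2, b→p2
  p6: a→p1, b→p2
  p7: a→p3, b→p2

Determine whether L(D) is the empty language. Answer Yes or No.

The states reachable from the start state are {p0, p1, p2, p3, p4, p5}.
None of the accepting states {p7} is reachable, so no string is accepted and L(D) = ∅.

Yes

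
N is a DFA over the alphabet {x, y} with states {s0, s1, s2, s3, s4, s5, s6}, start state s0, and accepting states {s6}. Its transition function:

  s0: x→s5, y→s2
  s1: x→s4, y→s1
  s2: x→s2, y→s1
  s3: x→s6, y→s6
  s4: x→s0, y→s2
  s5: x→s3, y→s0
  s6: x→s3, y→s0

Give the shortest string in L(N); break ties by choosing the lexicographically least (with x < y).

A breadth-first search from s0 reaches an accepting state first via the path s0 → s5 → s3 → s6 on input xxx.
No string of length < 3 is accepted (BFS exhausts all shorter strings without reaching an accepting state), and xxx is the lexicographically least accepting string of length 3.

xxx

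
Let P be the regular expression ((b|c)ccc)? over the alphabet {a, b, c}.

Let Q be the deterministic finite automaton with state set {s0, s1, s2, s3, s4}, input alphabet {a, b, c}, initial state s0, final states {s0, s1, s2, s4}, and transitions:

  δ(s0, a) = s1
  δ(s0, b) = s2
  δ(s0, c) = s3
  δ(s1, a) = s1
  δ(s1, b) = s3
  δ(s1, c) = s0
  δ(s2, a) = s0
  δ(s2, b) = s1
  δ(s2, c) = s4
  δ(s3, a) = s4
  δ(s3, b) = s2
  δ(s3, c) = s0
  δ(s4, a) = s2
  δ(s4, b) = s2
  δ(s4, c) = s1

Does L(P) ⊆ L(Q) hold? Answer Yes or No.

Yes

Converting the expression P to a DFA (subset construction, then merging equivalent states) gives the minimal DFA with states {p0, p1, p2, p3, p4, p5}, start state p0, accepting states {p0, p5} and transitions p0: a→p1, b→p2, c→p2; p1: a→p1, b→p1, c→p1; p2: a→p1, b→p1, c→p3; p3: a→p1, b→p1, c→p4; p4: a→p1, b→p1, c→p5; p5: a→p1, b→p1, c→p1.
Exploring the product automaton P × Q from the start pair (p0, s0), following both machines on each input symbol, reaches 13 state pairs: (p0, s0), (p1, s1), (p2, s2), (p2, s3), (p1, s3), (p1, s0), (p3, s4), (p1, s4), (p1, s2), (p3, s0), (p4, s1), (p4, s3), (p5, s0).
P accepts in {p0, p5} and Q accepts in {s0, s1, s2, s4}. The reachable pairs whose P-component is accepting are (p0, s0), (p5, s0); in each of them the Q-component is accepting too, so the product for L(P) \ L(Q) (P-component accepting, Q-component rejecting) has no reachable accepting pair and the difference is empty.
Hence every string in L(P) is also in L(Q).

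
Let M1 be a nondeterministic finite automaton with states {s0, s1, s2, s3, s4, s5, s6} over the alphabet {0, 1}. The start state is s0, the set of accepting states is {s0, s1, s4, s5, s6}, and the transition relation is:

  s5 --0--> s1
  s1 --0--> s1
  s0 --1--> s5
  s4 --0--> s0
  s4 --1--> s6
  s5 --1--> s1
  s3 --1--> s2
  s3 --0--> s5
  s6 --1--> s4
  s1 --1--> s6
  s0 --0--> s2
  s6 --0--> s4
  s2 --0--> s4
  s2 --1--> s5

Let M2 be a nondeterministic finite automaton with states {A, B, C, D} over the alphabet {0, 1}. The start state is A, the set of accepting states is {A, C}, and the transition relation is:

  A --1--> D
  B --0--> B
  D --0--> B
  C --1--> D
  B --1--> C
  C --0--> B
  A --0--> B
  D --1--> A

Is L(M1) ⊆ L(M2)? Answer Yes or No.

No

The string 1 is in L(M1) but not in L(M2).
So L(M1) ⊄ L(M2).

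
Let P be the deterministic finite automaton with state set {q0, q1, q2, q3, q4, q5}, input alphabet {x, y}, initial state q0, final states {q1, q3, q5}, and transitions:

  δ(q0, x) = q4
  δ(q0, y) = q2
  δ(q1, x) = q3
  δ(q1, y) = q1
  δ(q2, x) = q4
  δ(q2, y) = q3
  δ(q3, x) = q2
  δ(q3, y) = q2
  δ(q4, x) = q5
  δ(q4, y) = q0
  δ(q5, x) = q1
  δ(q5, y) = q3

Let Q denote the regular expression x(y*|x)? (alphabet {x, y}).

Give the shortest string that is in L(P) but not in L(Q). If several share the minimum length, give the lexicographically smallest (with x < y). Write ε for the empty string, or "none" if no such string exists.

yy

The string yy is accepted by P but not by Q.
No shorter string lies in the difference, and yy is the lexicographically first length-2 string in L(P) \ L(Q).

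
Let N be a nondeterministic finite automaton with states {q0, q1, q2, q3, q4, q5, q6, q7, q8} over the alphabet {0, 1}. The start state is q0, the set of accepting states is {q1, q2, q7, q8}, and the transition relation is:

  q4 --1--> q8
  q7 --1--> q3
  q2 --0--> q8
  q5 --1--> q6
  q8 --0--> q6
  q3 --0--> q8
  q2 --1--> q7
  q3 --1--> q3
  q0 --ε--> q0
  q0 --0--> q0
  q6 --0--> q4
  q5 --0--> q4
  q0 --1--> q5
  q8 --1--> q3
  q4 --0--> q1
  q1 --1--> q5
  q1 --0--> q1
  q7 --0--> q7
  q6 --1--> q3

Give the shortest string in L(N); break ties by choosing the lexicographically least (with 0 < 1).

A breadth-first search from q0 reaches an accepting state first via the path q0 → q5 → q4 → q1 on input 100.
No string of length < 3 is accepted (BFS exhausts all shorter strings without reaching an accepting state), and 100 is the lexicographically least accepting string of length 3.

100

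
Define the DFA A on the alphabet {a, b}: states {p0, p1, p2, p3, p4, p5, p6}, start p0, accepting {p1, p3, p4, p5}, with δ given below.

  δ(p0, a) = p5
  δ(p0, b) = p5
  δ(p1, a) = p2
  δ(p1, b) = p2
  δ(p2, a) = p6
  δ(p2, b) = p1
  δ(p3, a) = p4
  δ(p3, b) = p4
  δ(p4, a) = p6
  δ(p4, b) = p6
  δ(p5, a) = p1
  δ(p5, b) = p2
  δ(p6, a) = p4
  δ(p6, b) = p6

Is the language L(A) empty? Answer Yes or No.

The string a is accepted: the run p0 → p5 ends in the accepting state p5.
Since at least one string is accepted, L(A) is not empty.

No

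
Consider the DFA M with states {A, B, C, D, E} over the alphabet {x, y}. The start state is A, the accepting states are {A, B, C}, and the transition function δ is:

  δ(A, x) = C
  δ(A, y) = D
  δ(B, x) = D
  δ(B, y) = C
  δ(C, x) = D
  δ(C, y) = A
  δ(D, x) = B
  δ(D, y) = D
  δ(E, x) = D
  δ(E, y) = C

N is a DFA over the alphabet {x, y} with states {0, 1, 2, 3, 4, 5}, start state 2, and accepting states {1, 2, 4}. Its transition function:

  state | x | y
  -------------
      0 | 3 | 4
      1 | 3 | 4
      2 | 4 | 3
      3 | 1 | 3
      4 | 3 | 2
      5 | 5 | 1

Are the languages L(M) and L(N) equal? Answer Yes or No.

Exploring the product automaton M × N from the start pair (A, 2), following both machines on each input symbol, reaches 4 state pairs: (A, 2), (C, 4), (D, 3), (B, 1).
M accepts in {A, B, C} and N accepts in {1, 2, 4}. In every reachable pair the two components are either both accepting — (A, 2), (C, 4), (B, 1) — or both non-accepting, so no string is accepted by exactly one of the machines: L(M) \ L(N) and L(N) \ L(M) are both empty.
Hence every string is accepted by M iff it is accepted by N, and the two languages coincide.

Yes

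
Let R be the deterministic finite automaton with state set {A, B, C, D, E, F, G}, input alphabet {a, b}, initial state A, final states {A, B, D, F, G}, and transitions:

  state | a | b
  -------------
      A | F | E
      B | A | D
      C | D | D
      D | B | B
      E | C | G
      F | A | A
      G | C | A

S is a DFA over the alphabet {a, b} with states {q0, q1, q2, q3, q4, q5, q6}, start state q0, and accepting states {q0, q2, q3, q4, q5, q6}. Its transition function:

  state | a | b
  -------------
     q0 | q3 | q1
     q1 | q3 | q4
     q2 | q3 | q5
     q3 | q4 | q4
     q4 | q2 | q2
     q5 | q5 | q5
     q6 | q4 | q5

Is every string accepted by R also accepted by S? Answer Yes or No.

Yes

Exploring the product automaton R × S from the start pair (A, q0), following both machines on each input symbol, reaches 27 state pairs: (A, q0), (F, q3), (E, q1), (A, q4), (C, q3), (G, q4), (F, q2), (E, q2), (D, q4), (C, q2), (A, q2), (A, q3), (A, q5), (G, q5), (B, q2), (D, q3), (D, q5), (E, q5), (F, q4), (E, q4), (F, q5), (C, q5), (B, q4), (B, q5), (G, q2), (D, q2), (B, q3).
R accepts in {A, B, D, F, G} and S accepts in {q0, q2, q3, q4, q5, q6}. The reachable pairs whose R-component is accepting are (A, q0), (F, q3), (A, q4), (G, q4), (F, q2), (D, q4), (A, q2), (A, q3), (A, q5), (G, q5), (B, q2), (D, q3), (D, q5), (F, q4), (F, q5), (B, q4), (B, q5), (G, q2), (D, q2), (B, q3); in each of them the S-component is accepting too, so the product for L(R) \ L(S) (R-component accepting, S-component rejecting) has no reachable accepting pair and the difference is empty.
Hence every string in L(R) is also in L(S).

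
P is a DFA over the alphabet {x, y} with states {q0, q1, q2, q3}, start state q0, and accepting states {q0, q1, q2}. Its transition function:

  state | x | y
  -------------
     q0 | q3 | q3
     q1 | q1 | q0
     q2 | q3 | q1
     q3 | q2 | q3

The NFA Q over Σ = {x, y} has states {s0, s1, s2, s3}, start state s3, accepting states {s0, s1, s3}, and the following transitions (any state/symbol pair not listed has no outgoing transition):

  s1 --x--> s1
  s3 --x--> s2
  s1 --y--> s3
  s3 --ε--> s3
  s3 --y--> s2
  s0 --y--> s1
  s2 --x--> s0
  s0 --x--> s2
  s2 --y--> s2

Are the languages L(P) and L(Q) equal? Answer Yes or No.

Exploring the product automaton P × Q from the start pair (q0, s3), following both machines on each input symbol, reaches 4 state pairs: (q0, s3), (q3, s2), (q2, s0), (q1, s1).
P accepts in {q0, q1, q2} and Q accepts in {s0, s1, s3}. In every reachable pair the two components are either both accepting — (q0, s3), (q2, s0), (q1, s1) — or both non-accepting, so no string is accepted by exactly one of the machines: L(P) \ L(Q) and L(Q) \ L(P) are both empty.
Hence every string is accepted by P iff it is accepted by Q, and the two languages coincide.

Yes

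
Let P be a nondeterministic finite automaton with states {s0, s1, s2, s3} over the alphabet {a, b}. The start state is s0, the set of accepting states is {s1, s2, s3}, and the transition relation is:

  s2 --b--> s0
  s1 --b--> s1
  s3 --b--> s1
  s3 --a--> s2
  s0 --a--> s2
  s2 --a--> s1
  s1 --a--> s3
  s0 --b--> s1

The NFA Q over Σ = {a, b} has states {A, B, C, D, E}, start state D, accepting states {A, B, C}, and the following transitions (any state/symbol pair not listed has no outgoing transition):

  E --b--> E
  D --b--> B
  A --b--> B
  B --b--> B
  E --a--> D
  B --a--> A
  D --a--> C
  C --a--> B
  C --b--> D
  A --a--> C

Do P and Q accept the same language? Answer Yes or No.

Yes

Exploring the product automaton P × Q from the start pair (s0, D), following both machines on each input symbol, reaches 4 state pairs: (s0, D), (s2, C), (s1, B), (s3, A).
P accepts in {s1, s2, s3} and Q accepts in {A, B, C}. In every reachable pair the two components are either both accepting — (s2, C), (s1, B), (s3, A) — or both non-accepting, so no string is accepted by exactly one of the machines: L(P) \ L(Q) and L(Q) \ L(P) are both empty.
Hence every string is accepted by P iff it is accepted by Q, and the two languages coincide.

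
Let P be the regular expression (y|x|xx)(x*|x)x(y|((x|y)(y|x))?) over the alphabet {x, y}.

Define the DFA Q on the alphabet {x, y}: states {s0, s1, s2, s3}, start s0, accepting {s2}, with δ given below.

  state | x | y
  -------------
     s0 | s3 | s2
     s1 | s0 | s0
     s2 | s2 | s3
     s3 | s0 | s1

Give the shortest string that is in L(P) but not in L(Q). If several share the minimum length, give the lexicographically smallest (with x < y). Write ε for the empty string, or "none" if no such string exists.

The string xx is accepted by P but not by Q.
No shorter string lies in the difference, and xx is the lexicographically first length-2 string in L(P) \ L(Q).

xx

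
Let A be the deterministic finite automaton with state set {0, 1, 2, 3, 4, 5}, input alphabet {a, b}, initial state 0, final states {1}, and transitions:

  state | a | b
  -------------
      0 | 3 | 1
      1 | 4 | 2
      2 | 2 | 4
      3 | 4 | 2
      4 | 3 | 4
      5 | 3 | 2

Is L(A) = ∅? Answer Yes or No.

No

The string b is accepted: the run 0 → 1 ends in the accepting state 1.
Since at least one string is accepted, L(A) is not empty.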